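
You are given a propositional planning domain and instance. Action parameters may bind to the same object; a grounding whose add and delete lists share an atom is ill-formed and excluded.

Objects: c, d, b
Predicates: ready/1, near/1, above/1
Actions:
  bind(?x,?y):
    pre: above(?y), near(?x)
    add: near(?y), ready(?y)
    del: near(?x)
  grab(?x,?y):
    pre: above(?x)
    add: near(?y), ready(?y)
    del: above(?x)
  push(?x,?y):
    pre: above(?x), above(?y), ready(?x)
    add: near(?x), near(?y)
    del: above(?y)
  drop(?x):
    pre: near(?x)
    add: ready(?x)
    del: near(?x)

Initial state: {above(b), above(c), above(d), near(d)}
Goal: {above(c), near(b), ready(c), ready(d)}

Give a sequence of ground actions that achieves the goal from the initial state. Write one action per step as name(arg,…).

1. bind(d,c)  →  {above(b), above(c), above(d), near(c), ready(c)}
2. bind(c,d)  →  {above(b), above(c), above(d), near(d), ready(c), ready(d)}
3. bind(d,b)  →  {above(b), above(c), above(d), near(b), ready(b), ready(c), ready(d)}

bind(d,c); bind(c,d); bind(d,b)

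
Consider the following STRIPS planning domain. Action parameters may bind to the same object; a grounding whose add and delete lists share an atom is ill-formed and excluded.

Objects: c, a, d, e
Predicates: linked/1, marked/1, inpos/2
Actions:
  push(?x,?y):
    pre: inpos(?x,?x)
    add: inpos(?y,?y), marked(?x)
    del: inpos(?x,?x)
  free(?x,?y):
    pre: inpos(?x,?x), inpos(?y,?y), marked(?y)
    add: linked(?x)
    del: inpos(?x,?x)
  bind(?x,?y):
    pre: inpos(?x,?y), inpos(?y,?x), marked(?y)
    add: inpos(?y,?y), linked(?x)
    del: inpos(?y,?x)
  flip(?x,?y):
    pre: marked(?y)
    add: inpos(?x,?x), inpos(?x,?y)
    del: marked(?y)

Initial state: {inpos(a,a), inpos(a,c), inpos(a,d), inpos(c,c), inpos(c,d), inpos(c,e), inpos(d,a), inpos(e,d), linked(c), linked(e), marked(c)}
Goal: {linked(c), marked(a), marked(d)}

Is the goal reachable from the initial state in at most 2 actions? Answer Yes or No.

Yes

1. push(a,d)  →  {inpos(a,c), inpos(a,d), inpos(c,c), inpos(c,d), inpos(c,e), inpos(d,a), inpos(d,d), inpos(e,d), linked(c), linked(e), marked(a), marked(c)}
2. push(d,c)  →  {inpos(a,c), inpos(a,d), inpos(c,c), inpos(c,d), inpos(c,e), inpos(d,a), inpos(e,d), linked(c), linked(e), marked(a), marked(c), marked(d)}
optimal plan length = 2; 2 ≤ 2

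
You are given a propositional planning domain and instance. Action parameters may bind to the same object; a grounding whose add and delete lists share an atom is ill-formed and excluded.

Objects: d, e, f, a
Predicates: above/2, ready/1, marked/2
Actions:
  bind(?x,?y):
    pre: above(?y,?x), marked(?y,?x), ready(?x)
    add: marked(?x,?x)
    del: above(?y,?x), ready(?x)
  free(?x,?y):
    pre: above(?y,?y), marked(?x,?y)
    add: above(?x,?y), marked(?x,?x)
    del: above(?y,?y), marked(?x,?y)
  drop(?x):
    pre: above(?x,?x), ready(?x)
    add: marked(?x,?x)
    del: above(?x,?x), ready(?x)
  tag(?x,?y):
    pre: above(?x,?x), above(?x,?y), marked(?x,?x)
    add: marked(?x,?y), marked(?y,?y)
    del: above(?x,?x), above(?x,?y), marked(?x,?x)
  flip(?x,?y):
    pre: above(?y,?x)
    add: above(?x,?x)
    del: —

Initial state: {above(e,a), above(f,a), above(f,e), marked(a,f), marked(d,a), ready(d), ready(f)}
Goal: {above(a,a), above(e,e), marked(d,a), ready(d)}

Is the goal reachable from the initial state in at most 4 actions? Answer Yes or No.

Yes

1. flip(e,f)  →  {above(e,a), above(e,e), above(f,a), above(f,e), marked(a,f), marked(d,a), ready(d), ready(f)}
2. flip(a,e)  →  {above(a,a), above(e,a), above(e,e), above(f,a), above(f,e), marked(a,f), marked(d,a), ready(d), ready(f)}
optimal plan length = 2; 2 ≤ 4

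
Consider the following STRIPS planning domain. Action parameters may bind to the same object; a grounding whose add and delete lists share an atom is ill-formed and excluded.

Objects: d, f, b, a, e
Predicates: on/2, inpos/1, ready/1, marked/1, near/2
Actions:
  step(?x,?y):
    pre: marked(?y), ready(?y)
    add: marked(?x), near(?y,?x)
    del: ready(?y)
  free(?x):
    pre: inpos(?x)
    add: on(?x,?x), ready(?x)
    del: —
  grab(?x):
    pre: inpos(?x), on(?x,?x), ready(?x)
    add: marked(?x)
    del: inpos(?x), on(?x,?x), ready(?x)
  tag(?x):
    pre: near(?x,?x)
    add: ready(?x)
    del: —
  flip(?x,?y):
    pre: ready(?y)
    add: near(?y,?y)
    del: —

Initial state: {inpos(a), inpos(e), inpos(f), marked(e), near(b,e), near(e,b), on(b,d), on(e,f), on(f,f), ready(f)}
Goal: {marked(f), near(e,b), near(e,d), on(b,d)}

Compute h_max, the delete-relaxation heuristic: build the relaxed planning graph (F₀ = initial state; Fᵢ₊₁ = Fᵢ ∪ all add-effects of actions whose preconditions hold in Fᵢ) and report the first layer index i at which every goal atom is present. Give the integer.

2

F0 = init (10 atoms)
F1 = F0 ∪ {marked(f), near(f,f), on(a,a), on(e,e), ready(a), ready(e)}  (16 atoms)
F2 = F1 ∪ {marked(a), marked(b), marked(d), near(a,a), near(e,a), near(e,d), near(e,e), near(e,f), near(f,a), near(f,b), near(f,d), near(f,e)}  (28 atoms)
goal ⊆ F2  ⇒  h_max = 2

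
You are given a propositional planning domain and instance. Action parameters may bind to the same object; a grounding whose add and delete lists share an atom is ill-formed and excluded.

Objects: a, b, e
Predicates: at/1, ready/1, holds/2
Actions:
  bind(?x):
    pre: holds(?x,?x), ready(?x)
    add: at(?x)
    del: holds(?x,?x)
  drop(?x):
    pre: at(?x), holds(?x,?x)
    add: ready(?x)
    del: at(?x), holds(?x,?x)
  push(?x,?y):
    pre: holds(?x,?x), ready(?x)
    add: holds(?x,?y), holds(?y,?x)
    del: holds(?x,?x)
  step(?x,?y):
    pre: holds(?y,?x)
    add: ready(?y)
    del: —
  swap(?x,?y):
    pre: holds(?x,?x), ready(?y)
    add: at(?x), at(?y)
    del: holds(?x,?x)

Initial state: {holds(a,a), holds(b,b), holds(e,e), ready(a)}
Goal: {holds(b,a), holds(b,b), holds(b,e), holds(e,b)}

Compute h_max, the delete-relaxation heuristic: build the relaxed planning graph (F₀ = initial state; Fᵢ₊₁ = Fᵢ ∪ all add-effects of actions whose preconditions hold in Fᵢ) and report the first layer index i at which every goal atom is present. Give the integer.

2

F0 = init (4 atoms)
F1 = F0 ∪ {at(a), at(b), at(e), holds(a,b), holds(a,e), holds(b,a), holds(e,a), ready(b), ready(e)}  (13 atoms)
F2 = F1 ∪ {holds(b,e), holds(e,b)}  (15 atoms)
goal ⊆ F2  ⇒  h_max = 2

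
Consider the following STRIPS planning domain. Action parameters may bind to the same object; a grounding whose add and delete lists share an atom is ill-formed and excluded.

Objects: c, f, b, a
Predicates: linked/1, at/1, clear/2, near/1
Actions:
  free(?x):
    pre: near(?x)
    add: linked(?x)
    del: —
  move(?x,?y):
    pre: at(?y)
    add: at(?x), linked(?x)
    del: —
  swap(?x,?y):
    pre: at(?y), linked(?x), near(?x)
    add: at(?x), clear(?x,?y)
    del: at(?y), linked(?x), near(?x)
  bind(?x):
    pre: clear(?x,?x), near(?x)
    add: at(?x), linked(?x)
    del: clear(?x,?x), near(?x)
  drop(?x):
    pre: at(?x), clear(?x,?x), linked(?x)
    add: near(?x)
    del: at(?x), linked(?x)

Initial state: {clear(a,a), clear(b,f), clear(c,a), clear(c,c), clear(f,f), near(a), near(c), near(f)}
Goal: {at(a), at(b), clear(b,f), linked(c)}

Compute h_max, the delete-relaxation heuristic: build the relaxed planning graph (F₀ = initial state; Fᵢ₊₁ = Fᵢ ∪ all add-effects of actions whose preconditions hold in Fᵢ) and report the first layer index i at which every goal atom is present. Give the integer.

F0 = init (8 atoms)
F1 = F0 ∪ {at(a), at(c), at(f), linked(a), linked(c), linked(f)}  (14 atoms)
F2 = F1 ∪ {at(b), clear(a,c), clear(a,f), clear(c,f), clear(f,a), clear(f,c), linked(b)}  (21 atoms)
goal ⊆ F2  ⇒  h_max = 2

2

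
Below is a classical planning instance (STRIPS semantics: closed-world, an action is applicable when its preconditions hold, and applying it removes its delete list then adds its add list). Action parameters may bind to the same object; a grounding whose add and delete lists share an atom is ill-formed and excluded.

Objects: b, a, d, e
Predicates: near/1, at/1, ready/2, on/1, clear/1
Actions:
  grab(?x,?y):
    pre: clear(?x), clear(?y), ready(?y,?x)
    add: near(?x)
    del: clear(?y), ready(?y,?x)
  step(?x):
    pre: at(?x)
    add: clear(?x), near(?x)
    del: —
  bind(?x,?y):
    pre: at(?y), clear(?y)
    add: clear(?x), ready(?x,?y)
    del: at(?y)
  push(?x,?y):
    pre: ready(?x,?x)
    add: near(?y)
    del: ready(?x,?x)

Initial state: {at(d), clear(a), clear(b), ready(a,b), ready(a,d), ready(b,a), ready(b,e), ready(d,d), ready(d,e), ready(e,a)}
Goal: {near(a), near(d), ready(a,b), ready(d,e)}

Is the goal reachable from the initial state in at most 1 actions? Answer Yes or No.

No

1. grab(a,b)  →  {at(d), clear(a), near(a), ready(a,b), ready(a,d), ready(b,e), ready(d,d), ready(d,e), ready(e,a)}
2. step(d)  →  {at(d), clear(a), clear(d), near(a), near(d), ready(a,b), ready(a,d), ready(b,e), ready(d,d), ready(d,e), ready(e,a)}
optimal plan length = 2; 2 > 1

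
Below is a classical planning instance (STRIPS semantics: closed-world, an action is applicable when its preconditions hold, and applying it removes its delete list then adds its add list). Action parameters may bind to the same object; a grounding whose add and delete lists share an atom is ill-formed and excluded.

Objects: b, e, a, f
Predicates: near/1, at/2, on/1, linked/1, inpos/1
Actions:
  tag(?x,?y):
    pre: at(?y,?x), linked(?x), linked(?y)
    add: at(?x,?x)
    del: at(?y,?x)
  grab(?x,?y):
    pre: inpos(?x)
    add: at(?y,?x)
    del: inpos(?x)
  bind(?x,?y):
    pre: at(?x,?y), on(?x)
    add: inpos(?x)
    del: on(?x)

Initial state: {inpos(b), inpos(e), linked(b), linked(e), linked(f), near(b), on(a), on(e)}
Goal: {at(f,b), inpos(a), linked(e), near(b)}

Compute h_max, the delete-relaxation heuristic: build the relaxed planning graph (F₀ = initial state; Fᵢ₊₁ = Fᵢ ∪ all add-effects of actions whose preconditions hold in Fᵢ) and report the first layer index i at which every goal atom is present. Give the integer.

2

F0 = init (8 atoms)
F1 = F0 ∪ {at(a,b), at(a,e), at(b,b), at(b,e), at(e,b), at(e,e), at(f,b), at(f,e)}  (16 atoms)
F2 = F1 ∪ {inpos(a)}  (17 atoms)
goal ⊆ F2  ⇒  h_max = 2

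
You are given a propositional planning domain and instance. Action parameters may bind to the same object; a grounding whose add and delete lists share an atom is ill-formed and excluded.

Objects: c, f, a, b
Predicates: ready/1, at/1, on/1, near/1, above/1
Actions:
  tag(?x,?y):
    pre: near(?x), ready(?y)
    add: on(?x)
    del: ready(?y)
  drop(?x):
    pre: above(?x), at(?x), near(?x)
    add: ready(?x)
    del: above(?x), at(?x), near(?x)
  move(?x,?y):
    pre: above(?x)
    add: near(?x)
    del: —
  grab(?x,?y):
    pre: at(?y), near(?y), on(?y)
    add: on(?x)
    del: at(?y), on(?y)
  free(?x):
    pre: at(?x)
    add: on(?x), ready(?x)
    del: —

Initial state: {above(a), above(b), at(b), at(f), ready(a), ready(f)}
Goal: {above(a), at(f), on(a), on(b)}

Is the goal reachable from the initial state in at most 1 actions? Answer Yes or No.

1. move(a,c)  →  {above(a), above(b), at(b), at(f), near(a), ready(a), ready(f)}
2. tag(a,f)  →  {above(a), above(b), at(b), at(f), near(a), on(a), ready(a)}
3. free(b)  →  {above(a), above(b), at(b), at(f), near(a), on(a), on(b), ready(a), ready(b)}
optimal plan length = 3; 3 > 1

No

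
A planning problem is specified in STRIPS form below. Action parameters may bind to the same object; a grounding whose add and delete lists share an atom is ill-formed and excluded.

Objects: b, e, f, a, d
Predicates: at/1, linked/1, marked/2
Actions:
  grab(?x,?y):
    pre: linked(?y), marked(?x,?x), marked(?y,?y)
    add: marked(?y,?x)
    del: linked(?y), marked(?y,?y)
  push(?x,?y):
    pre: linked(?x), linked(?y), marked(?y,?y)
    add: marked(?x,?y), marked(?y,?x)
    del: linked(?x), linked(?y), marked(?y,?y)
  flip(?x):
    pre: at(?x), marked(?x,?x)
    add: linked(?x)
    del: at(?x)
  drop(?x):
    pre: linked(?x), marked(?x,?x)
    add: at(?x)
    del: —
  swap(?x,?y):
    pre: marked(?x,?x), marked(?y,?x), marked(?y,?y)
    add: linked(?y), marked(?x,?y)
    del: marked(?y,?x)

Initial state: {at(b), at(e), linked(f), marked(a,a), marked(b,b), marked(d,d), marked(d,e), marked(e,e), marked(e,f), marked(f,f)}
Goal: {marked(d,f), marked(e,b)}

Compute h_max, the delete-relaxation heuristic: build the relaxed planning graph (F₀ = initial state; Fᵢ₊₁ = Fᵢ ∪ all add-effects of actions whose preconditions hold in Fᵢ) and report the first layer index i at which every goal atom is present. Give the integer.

F0 = init (10 atoms)
F1 = F0 ∪ {at(f), linked(b), linked(d), linked(e), marked(e,d), marked(f,a), marked(f,b), marked(f,d), marked(f,e)}  (19 atoms)
F2 = F1 ∪ {at(d), marked(a,f), marked(b,a), marked(b,d), marked(b,e), marked(b,f), marked(d,a), marked(d,b), marked(d,f), marked(e,a), marked(e,b)}  (30 atoms)
goal ⊆ F2  ⇒  h_max = 2

2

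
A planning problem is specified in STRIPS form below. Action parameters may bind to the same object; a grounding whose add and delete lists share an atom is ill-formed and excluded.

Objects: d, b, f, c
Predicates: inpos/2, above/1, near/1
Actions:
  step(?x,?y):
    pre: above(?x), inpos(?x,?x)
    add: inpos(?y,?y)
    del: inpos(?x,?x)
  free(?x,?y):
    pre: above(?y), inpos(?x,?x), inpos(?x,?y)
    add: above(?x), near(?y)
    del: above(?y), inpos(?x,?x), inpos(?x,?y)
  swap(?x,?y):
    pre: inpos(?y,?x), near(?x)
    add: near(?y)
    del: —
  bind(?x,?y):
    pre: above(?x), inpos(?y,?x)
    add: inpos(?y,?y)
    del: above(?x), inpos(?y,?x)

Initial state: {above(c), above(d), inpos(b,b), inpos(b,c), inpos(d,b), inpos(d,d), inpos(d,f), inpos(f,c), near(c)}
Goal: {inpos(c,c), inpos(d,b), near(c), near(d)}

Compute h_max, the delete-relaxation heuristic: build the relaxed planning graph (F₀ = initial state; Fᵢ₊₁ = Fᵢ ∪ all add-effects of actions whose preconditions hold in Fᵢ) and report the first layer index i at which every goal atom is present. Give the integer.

F0 = init (9 atoms)
F1 = F0 ∪ {above(b), inpos(c,c), inpos(f,f), near(b), near(f)}  (14 atoms)
F2 = F1 ∪ {above(f), near(d)}  (16 atoms)
goal ⊆ F2  ⇒  h_max = 2

2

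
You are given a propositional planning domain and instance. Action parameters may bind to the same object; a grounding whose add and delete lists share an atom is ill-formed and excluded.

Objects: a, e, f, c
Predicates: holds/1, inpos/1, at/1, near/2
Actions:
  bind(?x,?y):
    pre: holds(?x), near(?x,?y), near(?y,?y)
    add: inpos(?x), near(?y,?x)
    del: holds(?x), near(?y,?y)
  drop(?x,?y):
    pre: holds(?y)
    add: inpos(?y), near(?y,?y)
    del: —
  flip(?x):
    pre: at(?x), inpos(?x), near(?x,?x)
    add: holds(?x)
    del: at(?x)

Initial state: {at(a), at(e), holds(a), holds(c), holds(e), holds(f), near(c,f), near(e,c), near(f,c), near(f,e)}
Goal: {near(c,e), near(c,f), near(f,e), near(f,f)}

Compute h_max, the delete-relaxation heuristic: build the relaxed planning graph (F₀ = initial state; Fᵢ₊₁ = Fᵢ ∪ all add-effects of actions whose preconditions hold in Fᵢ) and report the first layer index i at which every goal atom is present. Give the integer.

2

F0 = init (10 atoms)
F1 = F0 ∪ {inpos(a), inpos(c), inpos(e), inpos(f), near(a,a), near(c,c), near(e,e), near(f,f)}  (18 atoms)
F2 = F1 ∪ {near(c,e), near(e,f)}  (20 atoms)
goal ⊆ F2  ⇒  h_max = 2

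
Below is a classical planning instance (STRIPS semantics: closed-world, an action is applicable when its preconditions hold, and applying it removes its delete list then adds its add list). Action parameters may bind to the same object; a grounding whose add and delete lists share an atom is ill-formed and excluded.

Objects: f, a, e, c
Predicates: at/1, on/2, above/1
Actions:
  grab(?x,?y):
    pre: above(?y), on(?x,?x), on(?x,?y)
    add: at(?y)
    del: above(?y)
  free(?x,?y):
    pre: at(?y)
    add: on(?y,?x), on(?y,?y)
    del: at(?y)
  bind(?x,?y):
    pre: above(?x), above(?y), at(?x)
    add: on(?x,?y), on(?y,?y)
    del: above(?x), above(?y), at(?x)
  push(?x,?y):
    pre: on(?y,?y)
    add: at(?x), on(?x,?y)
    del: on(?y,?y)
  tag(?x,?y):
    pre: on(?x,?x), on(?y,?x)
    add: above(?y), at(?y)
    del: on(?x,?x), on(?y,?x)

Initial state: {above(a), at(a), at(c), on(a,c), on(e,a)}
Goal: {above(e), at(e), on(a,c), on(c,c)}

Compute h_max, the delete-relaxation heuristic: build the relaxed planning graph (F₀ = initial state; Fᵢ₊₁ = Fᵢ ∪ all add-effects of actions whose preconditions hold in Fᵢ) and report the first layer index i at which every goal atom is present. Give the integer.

F0 = init (5 atoms)
F1 = F0 ∪ {on(a,a), on(a,e), on(a,f), on(c,a), on(c,c), on(c,e), on(c,f)}  (12 atoms)
F2 = F1 ∪ {above(c), above(e), at(e), at(f), on(e,c), on(f,a), on(f,c)}  (19 atoms)
goal ⊆ F2  ⇒  h_max = 2

2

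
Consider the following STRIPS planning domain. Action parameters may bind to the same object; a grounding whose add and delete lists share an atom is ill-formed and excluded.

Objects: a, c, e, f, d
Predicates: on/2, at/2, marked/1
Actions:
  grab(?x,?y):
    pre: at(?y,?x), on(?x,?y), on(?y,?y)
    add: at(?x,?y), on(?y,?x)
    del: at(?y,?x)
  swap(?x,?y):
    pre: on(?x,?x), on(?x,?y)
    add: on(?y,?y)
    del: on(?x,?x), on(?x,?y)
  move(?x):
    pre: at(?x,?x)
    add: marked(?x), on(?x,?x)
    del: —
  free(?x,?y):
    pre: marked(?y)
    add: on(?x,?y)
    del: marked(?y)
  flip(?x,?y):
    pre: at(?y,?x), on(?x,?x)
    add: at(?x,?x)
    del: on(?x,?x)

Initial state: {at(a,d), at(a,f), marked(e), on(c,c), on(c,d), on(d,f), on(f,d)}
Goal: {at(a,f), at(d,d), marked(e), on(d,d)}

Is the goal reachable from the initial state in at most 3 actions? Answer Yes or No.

Yes

1. swap(c,d)  →  {at(a,d), at(a,f), marked(e), on(d,d), on(d,f), on(f,d)}
2. flip(d,a)  →  {at(a,d), at(a,f), at(d,d), marked(e), on(d,f), on(f,d)}
3. move(d)  →  {at(a,d), at(a,f), at(d,d), marked(d), marked(e), on(d,d), on(d,f), on(f,d)}
optimal plan length = 3; 3 ≤ 3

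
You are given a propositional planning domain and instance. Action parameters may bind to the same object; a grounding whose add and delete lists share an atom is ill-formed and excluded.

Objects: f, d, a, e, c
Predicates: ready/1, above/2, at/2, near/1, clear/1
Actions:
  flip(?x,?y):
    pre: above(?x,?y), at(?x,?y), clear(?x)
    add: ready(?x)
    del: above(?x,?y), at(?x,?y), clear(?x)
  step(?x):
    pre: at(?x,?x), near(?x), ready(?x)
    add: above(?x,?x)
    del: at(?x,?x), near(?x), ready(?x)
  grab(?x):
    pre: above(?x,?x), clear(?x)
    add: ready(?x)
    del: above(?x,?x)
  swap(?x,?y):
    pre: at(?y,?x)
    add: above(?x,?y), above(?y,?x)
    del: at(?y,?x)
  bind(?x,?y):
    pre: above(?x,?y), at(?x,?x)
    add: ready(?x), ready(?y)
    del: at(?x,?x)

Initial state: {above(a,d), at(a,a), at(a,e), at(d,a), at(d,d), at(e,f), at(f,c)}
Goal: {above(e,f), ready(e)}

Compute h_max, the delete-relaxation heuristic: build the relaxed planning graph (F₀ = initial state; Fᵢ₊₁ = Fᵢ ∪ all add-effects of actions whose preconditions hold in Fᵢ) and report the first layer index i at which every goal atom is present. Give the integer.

F0 = init (7 atoms)
F1 = F0 ∪ {above(a,a), above(a,e), above(c,f), above(d,a), above(d,d), above(e,a), above(e,f), above(f,c), above(f,e), ready(a), ready(d)}  (18 atoms)
F2 = F1 ∪ {ready(e)}  (19 atoms)
goal ⊆ F2  ⇒  h_max = 2

2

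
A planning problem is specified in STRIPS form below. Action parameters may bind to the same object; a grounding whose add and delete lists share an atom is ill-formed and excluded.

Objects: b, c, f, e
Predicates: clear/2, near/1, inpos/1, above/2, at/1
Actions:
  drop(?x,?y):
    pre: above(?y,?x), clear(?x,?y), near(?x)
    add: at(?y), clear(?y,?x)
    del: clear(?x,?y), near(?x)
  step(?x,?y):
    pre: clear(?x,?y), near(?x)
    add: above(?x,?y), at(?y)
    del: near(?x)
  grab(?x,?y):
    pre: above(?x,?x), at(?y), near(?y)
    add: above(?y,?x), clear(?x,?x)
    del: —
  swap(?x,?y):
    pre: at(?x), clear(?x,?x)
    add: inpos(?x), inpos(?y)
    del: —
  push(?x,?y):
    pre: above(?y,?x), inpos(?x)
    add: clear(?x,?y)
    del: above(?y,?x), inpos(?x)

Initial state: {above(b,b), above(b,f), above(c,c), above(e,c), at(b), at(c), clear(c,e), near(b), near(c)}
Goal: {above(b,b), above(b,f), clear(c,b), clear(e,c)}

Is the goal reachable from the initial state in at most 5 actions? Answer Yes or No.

1. drop(c,e)  →  {above(b,b), above(b,f), above(c,c), above(e,c), at(b), at(c), at(e), clear(e,c), near(b)}
2. grab(c,b)  →  {above(b,b), above(b,c), above(b,f), above(c,c), above(e,c), at(b), at(c), at(e), clear(c,c), clear(e,c), near(b)}
3. swap(c,b)  →  {above(b,b), above(b,c), above(b,f), above(c,c), above(e,c), at(b), at(c), at(e), clear(c,c), clear(e,c), inpos(b), inpos(c), near(b)}
4. push(c,b)  →  {above(b,b), above(b,f), above(c,c), above(e,c), at(b), at(c), at(e), clear(c,b), clear(c,c), clear(e,c), inpos(b), near(b)}
optimal plan length = 4; 4 ≤ 5

Yes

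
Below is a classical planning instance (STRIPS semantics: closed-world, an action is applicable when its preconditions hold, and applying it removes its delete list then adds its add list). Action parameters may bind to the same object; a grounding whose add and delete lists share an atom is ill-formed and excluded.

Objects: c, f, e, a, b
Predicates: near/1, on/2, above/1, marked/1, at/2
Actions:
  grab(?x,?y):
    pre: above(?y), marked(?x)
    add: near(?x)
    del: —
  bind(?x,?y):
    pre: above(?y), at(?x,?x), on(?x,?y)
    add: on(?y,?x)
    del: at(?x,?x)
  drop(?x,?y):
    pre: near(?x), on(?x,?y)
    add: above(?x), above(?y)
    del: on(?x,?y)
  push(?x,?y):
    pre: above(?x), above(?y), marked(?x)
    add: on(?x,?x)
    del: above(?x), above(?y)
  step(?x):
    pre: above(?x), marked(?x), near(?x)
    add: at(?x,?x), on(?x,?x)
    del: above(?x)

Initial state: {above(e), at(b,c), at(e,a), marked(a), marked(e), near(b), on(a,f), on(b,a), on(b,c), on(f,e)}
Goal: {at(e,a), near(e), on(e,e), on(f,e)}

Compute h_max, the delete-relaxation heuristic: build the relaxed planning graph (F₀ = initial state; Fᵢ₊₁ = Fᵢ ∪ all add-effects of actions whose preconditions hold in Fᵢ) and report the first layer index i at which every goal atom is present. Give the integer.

1

F0 = init (10 atoms)
F1 = F0 ∪ {above(a), above(b), above(c), near(a), near(e), on(e,e)}  (16 atoms)
goal ⊆ F1  ⇒  h_max = 1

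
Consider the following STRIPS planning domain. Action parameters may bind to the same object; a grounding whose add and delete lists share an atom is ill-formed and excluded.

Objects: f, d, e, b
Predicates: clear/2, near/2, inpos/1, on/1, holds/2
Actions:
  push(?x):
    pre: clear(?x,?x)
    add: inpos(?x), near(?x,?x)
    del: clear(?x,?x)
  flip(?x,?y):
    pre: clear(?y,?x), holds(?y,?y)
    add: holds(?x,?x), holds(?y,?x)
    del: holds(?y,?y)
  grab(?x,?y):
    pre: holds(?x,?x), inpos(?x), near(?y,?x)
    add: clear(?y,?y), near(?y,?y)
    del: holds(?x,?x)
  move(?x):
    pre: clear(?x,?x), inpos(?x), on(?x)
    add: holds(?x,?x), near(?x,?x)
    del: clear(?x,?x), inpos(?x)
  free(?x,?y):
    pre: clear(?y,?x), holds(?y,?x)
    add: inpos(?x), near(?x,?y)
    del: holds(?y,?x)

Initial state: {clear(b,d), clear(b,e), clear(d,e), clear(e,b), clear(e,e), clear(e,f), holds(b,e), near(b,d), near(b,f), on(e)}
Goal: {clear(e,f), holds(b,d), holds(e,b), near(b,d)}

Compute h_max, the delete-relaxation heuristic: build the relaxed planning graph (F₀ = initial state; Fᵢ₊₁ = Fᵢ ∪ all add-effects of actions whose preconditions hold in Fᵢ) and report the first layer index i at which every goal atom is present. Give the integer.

F0 = init (10 atoms)
F1 = F0 ∪ {inpos(e), near(e,b), near(e,e)}  (13 atoms)
F2 = F1 ∪ {holds(e,e)}  (14 atoms)
F3 = F2 ∪ {holds(b,b), holds(e,b), holds(e,f), holds(f,f)}  (18 atoms)
F4 = F3 ∪ {holds(b,d), holds(d,d), inpos(b), inpos(f), near(b,e), near(f,e)}  (24 atoms)
goal ⊆ F4  ⇒  h_max = 4

4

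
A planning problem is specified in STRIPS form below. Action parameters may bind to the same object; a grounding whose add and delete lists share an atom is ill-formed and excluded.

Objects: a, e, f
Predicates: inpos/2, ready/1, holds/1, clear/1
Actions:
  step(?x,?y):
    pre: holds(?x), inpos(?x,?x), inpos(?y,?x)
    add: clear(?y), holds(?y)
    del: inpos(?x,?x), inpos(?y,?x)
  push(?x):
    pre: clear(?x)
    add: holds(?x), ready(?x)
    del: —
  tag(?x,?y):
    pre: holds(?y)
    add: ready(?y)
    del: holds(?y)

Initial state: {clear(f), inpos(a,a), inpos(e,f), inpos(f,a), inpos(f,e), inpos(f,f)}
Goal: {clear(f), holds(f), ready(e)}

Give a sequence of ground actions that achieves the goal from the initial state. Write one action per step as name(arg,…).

push(f); step(f,e); push(e)

1. push(f)  →  {clear(f), holds(f), inpos(a,a), inpos(e,f), inpos(f,a), inpos(f,e), inpos(f,f), ready(f)}
2. step(f,e)  →  {clear(e), clear(f), holds(e), holds(f), inpos(a,a), inpos(f,a), inpos(f,e), ready(f)}
3. push(e)  →  {clear(e), clear(f), holds(e), holds(f), inpos(a,a), inpos(f,a), inpos(f,e), ready(e), ready(f)}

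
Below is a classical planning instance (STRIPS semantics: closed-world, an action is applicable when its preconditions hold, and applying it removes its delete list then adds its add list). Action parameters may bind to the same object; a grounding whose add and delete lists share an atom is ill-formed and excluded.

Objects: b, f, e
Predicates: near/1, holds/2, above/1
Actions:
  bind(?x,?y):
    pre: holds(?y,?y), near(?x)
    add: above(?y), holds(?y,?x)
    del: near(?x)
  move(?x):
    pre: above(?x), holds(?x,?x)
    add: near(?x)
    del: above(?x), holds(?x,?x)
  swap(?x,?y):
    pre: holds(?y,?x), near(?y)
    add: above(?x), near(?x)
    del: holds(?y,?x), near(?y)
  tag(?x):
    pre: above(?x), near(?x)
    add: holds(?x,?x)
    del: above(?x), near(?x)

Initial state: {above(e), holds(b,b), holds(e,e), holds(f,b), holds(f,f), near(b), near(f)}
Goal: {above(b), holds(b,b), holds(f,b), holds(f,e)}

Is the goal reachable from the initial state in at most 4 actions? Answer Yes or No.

1. bind(b,b)  →  {above(b), above(e), holds(b,b), holds(e,e), holds(f,b), holds(f,f), near(f)}
2. move(e)  →  {above(b), holds(b,b), holds(f,b), holds(f,f), near(e), near(f)}
3. bind(e,f)  →  {above(b), above(f), holds(b,b), holds(f,b), holds(f,e), holds(f,f), near(f)}
optimal plan length = 3; 3 ≤ 4

Yes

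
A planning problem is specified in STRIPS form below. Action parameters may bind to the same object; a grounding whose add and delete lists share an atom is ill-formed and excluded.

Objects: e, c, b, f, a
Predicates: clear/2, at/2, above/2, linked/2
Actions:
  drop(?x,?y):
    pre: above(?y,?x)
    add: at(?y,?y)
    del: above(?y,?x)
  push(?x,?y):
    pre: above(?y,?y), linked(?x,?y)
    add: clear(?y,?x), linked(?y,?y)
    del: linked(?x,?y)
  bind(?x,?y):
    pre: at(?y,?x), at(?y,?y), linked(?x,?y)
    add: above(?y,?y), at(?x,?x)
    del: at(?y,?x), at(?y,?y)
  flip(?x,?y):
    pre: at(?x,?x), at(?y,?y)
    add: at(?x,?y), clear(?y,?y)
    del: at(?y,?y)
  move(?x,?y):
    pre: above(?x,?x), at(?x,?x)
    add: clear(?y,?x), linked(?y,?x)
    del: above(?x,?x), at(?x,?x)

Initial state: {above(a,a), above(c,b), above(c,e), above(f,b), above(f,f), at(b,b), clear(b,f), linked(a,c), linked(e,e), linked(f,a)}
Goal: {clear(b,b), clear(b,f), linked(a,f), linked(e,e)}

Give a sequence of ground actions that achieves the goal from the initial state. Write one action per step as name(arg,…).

1. drop(b,f)  →  {above(a,a), above(c,b), above(c,e), above(f,f), at(b,b), at(f,f), clear(b,f), linked(a,c), linked(e,e), linked(f,a)}
2. flip(f,b)  →  {above(a,a), above(c,b), above(c,e), above(f,f), at(f,b), at(f,f), clear(b,b), clear(b,f), linked(a,c), linked(e,e), linked(f,a)}
3. move(f,a)  →  {above(a,a), above(c,b), above(c,e), at(f,b), clear(a,f), clear(b,b), clear(b,f), linked(a,c), linked(a,f), linked(e,e), linked(f,a)}

drop(b,f); flip(f,b); move(f,a)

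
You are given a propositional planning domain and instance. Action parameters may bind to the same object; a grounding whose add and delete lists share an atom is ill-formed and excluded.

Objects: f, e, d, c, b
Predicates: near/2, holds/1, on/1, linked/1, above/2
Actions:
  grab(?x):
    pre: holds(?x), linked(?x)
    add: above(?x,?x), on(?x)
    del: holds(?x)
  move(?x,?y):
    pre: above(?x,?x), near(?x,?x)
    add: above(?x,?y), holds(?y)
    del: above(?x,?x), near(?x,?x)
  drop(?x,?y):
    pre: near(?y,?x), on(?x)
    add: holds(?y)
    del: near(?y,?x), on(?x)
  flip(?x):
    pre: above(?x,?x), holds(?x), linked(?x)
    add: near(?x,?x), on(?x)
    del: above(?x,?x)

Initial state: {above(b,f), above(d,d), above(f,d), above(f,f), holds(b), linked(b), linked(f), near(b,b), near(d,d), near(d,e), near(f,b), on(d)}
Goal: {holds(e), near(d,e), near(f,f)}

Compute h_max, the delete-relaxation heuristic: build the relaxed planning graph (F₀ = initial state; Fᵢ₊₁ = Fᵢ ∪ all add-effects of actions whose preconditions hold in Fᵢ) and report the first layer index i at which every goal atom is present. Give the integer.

F0 = init (12 atoms)
F1 = F0 ∪ {above(b,b), above(d,b), above(d,c), above(d,e), above(d,f), holds(c), holds(d), holds(e), holds(f), on(b)}  (22 atoms)
F2 = F1 ∪ {above(b,c), above(b,d), above(b,e), near(f,f), on(f)}  (27 atoms)
goal ⊆ F2  ⇒  h_max = 2

2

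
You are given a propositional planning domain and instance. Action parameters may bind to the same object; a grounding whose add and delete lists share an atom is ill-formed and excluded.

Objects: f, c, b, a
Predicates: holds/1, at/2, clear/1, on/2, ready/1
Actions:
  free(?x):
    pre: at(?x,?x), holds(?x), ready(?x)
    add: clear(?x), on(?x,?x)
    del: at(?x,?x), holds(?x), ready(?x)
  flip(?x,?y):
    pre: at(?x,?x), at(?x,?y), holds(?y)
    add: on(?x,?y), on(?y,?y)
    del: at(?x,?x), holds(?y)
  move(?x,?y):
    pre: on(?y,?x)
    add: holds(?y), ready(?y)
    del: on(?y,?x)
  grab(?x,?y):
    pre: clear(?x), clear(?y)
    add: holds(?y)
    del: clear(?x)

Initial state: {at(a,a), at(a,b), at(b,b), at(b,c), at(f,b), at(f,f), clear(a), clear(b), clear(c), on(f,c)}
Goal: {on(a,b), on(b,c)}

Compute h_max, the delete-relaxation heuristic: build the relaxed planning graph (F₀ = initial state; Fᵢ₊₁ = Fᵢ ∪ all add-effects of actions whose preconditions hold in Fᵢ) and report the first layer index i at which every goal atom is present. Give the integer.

F0 = init (10 atoms)
F1 = F0 ∪ {holds(a), holds(b), holds(c), holds(f), ready(f)}  (15 atoms)
F2 = F1 ∪ {clear(f), on(a,a), on(a,b), on(b,b), on(b,c), on(c,c), on(f,b), on(f,f)}  (23 atoms)
goal ⊆ F2  ⇒  h_max = 2

2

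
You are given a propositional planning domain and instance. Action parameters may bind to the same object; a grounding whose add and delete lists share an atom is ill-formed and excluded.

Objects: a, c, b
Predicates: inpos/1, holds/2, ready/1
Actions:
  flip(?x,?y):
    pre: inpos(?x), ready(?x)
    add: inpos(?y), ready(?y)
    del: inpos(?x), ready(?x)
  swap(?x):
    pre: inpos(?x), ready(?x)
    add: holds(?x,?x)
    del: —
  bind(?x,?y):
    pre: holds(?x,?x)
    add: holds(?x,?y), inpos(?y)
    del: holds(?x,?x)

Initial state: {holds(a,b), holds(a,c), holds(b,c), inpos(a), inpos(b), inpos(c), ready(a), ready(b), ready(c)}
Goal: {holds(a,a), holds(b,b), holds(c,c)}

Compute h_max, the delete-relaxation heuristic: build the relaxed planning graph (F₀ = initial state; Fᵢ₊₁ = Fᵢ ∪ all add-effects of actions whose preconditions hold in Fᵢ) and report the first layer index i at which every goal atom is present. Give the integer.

1

F0 = init (9 atoms)
F1 = F0 ∪ {holds(a,a), holds(b,b), holds(c,c)}  (12 atoms)
goal ⊆ F1  ⇒  h_max = 1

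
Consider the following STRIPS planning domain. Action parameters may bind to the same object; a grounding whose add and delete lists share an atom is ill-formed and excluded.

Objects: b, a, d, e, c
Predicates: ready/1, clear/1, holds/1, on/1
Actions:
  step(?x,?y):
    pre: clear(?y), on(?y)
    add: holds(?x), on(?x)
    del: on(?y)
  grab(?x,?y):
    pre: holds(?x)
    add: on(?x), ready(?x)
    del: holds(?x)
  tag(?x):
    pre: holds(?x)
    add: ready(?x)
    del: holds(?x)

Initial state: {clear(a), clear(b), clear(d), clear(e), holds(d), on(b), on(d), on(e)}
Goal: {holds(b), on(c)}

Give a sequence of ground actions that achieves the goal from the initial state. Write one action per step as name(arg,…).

step(b,d); step(c,b)

1. step(b,d)  →  {clear(a), clear(b), clear(d), clear(e), holds(b), holds(d), on(b), on(e)}
2. step(c,b)  →  {clear(a), clear(b), clear(d), clear(e), holds(b), holds(c), holds(d), on(c), on(e)}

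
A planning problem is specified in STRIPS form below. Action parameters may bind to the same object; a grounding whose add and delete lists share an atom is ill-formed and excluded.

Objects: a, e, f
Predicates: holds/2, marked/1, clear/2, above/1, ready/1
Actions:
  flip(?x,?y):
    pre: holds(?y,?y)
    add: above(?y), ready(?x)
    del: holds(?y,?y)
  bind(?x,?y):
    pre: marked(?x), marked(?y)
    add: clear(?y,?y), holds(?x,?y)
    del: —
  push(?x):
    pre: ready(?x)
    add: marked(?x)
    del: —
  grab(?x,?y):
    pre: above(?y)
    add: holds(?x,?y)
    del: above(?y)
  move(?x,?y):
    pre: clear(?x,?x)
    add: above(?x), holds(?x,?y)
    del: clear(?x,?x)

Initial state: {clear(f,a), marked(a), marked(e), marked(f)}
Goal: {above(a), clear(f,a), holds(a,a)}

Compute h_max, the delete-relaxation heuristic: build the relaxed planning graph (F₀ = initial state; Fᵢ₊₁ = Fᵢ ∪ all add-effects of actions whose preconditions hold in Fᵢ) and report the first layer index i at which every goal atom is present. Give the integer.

2

F0 = init (4 atoms)
F1 = F0 ∪ {clear(a,a), clear(e,e), clear(f,f), holds(a,a), holds(a,e), holds(a,f), holds(e,a), holds(e,e), holds(e,f), holds(f,a), holds(f,e), holds(f,f)}  (16 atoms)
F2 = F1 ∪ {above(a), above(e), above(f), ready(a), ready(e), ready(f)}  (22 atoms)
goal ⊆ F2  ⇒  h_max = 2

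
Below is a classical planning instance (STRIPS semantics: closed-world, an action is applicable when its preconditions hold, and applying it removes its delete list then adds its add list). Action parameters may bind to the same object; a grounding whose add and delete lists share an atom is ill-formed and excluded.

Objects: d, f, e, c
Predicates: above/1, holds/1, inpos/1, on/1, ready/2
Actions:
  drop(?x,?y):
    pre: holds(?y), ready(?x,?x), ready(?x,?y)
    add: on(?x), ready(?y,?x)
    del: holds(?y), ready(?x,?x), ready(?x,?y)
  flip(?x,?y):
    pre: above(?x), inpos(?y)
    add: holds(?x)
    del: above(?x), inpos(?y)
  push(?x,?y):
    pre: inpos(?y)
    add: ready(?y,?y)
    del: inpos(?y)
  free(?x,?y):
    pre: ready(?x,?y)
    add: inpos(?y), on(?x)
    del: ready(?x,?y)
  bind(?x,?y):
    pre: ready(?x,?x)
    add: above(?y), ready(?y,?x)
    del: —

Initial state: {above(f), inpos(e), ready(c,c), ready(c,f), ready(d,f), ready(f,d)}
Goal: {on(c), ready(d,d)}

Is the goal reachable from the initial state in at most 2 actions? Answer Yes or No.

1. free(f,d)  →  {above(f), inpos(d), inpos(e), on(f), ready(c,c), ready(c,f), ready(d,f)}
2. push(d,d)  →  {above(f), inpos(e), on(f), ready(c,c), ready(c,f), ready(d,d), ready(d,f)}
3. free(c,f)  →  {above(f), inpos(e), inpos(f), on(c), on(f), ready(c,c), ready(d,d), ready(d,f)}
optimal plan length = 3; 3 > 2

No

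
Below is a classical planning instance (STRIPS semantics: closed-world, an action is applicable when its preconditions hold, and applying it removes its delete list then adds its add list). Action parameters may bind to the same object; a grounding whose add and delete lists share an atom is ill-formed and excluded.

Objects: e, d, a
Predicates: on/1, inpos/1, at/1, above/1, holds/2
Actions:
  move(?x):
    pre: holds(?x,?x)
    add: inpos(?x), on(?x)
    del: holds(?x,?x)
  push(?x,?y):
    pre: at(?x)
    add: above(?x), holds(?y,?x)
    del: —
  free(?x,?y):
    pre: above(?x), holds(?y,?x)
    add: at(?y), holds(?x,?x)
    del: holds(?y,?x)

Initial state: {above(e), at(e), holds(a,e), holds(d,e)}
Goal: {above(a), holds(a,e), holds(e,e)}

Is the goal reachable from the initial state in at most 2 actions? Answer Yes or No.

1. free(e,a)  →  {above(e), at(a), at(e), holds(d,e), holds(e,e)}
2. push(e,a)  →  {above(e), at(a), at(e), holds(a,e), holds(d,e), holds(e,e)}
3. push(a,e)  →  {above(a), above(e), at(a), at(e), holds(a,e), holds(d,e), holds(e,a), holds(e,e)}
optimal plan length = 3; 3 > 2

No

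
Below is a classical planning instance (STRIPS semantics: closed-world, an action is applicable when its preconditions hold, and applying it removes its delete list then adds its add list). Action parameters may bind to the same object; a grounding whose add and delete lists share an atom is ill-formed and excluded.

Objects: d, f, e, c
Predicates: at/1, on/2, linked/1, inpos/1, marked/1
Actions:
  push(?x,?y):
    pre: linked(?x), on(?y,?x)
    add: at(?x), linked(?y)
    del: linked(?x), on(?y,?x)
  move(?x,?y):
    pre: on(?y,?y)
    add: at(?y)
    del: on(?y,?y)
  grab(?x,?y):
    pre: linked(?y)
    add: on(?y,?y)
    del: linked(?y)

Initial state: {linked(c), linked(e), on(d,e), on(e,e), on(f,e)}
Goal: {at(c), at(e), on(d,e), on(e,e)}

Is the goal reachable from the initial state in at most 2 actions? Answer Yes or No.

No

1. push(e,f)  →  {at(e), linked(c), linked(f), on(d,e), on(e,e)}
2. grab(d,c)  →  {at(e), linked(f), on(c,c), on(d,e), on(e,e)}
3. move(d,c)  →  {at(c), at(e), linked(f), on(d,e), on(e,e)}
optimal plan length = 3; 3 > 2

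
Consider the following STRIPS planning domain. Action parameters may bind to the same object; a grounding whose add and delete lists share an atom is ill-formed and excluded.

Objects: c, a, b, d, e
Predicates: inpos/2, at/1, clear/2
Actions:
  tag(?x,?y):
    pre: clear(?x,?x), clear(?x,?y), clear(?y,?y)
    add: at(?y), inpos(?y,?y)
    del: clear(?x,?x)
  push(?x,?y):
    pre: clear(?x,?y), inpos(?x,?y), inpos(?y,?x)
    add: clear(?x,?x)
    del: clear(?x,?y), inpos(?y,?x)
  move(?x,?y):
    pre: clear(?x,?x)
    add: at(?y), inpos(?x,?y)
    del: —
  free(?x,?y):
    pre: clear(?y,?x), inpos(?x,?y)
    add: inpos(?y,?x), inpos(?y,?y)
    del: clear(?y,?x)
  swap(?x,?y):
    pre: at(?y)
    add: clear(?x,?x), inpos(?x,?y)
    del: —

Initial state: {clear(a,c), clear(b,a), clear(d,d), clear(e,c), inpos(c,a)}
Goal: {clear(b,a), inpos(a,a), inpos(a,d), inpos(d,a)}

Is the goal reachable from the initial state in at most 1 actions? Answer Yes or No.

1. move(d,a)  →  {at(a), clear(a,c), clear(b,a), clear(d,d), clear(e,c), inpos(c,a), inpos(d,a)}
2. swap(a,a)  →  {at(a), clear(a,a), clear(a,c), clear(b,a), clear(d,d), clear(e,c), inpos(a,a), inpos(c,a), inpos(d,a)}
3. move(a,d)  →  {at(a), at(d), clear(a,a), clear(a,c), clear(b,a), clear(d,d), clear(e,c), inpos(a,a), inpos(a,d), inpos(c,a), inpos(d,a)}
optimal plan length = 3; 3 > 1

No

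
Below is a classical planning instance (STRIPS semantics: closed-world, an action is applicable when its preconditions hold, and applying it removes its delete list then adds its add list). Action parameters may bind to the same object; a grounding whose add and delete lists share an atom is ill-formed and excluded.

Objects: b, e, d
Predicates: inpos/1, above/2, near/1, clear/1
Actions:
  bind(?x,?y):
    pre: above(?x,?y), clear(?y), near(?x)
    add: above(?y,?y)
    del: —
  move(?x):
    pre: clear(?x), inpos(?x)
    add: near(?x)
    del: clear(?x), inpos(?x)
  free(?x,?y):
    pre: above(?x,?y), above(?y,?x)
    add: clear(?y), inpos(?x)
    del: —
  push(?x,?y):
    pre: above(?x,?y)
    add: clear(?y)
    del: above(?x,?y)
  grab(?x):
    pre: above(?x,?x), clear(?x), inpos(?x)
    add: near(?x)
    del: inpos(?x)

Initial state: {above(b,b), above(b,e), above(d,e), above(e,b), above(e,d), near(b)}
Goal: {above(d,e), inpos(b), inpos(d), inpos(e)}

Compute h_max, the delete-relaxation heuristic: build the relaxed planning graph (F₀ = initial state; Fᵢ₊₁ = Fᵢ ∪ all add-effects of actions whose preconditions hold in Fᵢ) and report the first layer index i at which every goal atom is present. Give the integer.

F0 = init (6 atoms)
F1 = F0 ∪ {clear(b), clear(d), clear(e), inpos(b), inpos(d), inpos(e)}  (12 atoms)
goal ⊆ F1  ⇒  h_max = 1

1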